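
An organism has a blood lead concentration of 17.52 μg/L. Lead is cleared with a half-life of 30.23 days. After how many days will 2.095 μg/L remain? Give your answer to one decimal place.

Fraction remaining = 2.095/17.52 ≈ 0.11958.
n = log₂(17.52/2.095) = ln(8.3628)/ln 2 ≈ 3.064 half-lives.
t = n × t½ = 3.064 × 30.23 ≈ 92.624 days.

92.6 days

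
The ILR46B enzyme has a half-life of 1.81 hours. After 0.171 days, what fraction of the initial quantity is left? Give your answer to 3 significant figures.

0.208

0.171 days = 4.104 hours.
n = 4.104/1.81 ≈ 2.2674 half-lives.
Fraction remaining = (1/2)^2.2674 ≈ 0.2077.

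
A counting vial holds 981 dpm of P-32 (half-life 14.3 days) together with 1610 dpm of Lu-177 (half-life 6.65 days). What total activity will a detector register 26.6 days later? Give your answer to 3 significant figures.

P-32: 981 × (1/2)^(26.6/14.3) = 981 × (1/2)^1.8601 ≈ 270.22 dpm.
Lu-177: 1610 × (1/2)^(26.6/6.65) = 1610 × (1/2)^4 ≈ 100.62 dpm.
Total = 270.22 + 100.62 ≈ 370.84 dpm.

371 dpm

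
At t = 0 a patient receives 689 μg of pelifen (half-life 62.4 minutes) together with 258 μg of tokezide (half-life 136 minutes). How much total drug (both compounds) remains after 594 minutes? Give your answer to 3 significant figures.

13.4 μg

pelifen: 689 × (1/2)^(594/62.4) = 689 × (1/2)^9.5192 ≈ 0.93896 μg.
tokezide: 258 × (1/2)^(594/136) = 258 × (1/2)^4.3676 ≈ 12.498 μg.
Total = 0.93896 + 12.498 ≈ 13.437 μg.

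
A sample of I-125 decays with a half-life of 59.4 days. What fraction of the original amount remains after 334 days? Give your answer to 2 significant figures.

0.020

n = 334/59.4 ≈ 5.6229 half-lives.
Fraction remaining = (1/2)^5.6229 ≈ 0.020293.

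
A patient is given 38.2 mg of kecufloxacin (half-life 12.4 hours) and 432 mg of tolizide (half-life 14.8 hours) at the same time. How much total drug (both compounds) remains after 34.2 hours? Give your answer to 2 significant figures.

kecufloxacin: 38.2 × (1/2)^(34.2/12.4) = 38.2 × (1/2)^2.7581 ≈ 5.6468 mg.
tolizide: 432 × (1/2)^(34.2/14.8) = 432 × (1/2)^2.3108 ≈ 87.068 mg.
Total = 5.6468 + 87.068 ≈ 92.715 mg.

93 mg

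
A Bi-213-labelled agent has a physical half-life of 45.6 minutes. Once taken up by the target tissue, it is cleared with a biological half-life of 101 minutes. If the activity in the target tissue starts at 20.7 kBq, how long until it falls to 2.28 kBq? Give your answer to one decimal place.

100.0 minutes

1/t_eff = 1/t_phys + 1/t_biol = 1/45.6 + 1/101 = 0.031831 per minute.
t_eff = 45.6 × 101 / (45.6 + 101) ≈ 31.416 minutes.
n = log₂(20.7/2.28) ≈ 3.1825; t = 3.1825 × 31.416 ≈ 99.983 minutes.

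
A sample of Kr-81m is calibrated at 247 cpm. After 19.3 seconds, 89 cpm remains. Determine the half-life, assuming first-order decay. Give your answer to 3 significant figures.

A/A₀ = 89/247 ≈ 0.36032.
n = log₂(2.7753) ≈ 1.4726 half-lives elapsed in 19.3 seconds.
t½ = 19.3/1.4726 ≈ 13.106 seconds.

13.1 seconds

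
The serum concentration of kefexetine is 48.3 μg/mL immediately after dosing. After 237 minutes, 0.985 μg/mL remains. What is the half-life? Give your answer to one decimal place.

42.2 minutes

A/A₀ = 0.985/48.3 ≈ 0.020393.
n = log₂(49.036) ≈ 5.6158 half-lives elapsed in 237 minutes.
t½ = 237/5.6158 ≈ 42.203 minutes.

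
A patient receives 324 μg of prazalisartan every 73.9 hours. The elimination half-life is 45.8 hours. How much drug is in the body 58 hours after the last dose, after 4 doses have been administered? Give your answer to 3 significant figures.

198 μg

The 4 doses were given 279.7, 205.8, 131.9, 58 hours ago.
Total = 324·(1/2)^(279.7/45.8) + 324·(1/2)^(205.8/45.8) + 324·(1/2)^(131.9/45.8) + 324·(1/2)^(58/45.8)
      = 4.7007 + 14.384 + 44.015 + 134.69 ≈ 197.79 μg.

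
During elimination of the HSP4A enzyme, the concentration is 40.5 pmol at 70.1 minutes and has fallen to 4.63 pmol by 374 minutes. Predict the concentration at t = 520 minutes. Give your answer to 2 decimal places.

1.63 pmol

Over Δt = 374 − 70.1 = 303.9 minutes, the level fell by a factor of 40.5/4.63 ≈ 8.7473.
n = log₂(8.7473) ≈ 3.1288 half-lives, so t½ = 303.9/3.1288 ≈ 97.129 minutes.
From t = 374 to t = 520: 4.63 × (1/2)^((520−374)/97.129) ≈ 1.6334 pmol.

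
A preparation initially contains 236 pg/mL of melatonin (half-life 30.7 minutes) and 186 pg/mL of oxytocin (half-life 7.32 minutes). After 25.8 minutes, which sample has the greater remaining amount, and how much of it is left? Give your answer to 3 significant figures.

melatonin: 236 × (1/2)^0.84039 ≈ 131.8 pg/mL.
oxytocin: 186 × (1/2)^3.5246 ≈ 16.162 pg/mL.
Melatonin has more remaining, at ≈ 131.8 pg/mL.

melatonin, 132 pg/mL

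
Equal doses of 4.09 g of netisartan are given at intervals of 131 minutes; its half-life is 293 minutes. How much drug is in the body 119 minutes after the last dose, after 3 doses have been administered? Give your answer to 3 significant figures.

7.01 g

The 3 doses were given 381, 250, 119 minutes ago.
Total = 4.09·(1/2)^(381/293) + 4.09·(1/2)^(250/293) + 4.09·(1/2)^(119/293)
      = 1.6607 + 2.264 + 3.0865 ≈ 7.0111 g.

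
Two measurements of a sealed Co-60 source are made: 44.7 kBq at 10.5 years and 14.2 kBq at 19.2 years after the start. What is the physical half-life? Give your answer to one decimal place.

Over Δt = 19.2 − 10.5 = 8.7 years, the level fell by a factor of 44.7/14.2 ≈ 3.1479.
n = log₂(3.1479) ≈ 1.6544 half-lives, so t½ = 8.7/1.6544 ≈ 5.2588 years.

5.3 years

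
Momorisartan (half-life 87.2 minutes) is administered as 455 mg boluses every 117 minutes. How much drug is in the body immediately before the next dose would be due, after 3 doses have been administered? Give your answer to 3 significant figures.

278 mg

The 3 doses were given 351, 234, 117 minutes ago.
Total = 455·(1/2)^(351/87.2) + 455·(1/2)^(234/87.2) + 455·(1/2)^(117/87.2)
      = 27.945 + 70.827 + 179.52 ≈ 278.29 mg.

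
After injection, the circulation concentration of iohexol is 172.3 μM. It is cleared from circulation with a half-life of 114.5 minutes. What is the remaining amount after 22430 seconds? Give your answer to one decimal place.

Convert the elapsed time: 22430 seconds = 373.833 minutes.
Number of half-lives: n = 373.833/114.5 ≈ 3.2649.
Remaining = 172.3 × (1/2)^3.2649 = 172.3 × 0.10403 ≈ 17.924 μM.

17.9 μM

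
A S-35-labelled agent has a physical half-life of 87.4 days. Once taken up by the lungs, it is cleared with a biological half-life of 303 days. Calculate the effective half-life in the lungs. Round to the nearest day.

68 days

1/t_eff = 1/t_phys + 1/t_biol = 1/87.4 + 1/303 = 0.014742 per day.
t_eff = 87.4 × 303 / (87.4 + 303) ≈ 67.834 days.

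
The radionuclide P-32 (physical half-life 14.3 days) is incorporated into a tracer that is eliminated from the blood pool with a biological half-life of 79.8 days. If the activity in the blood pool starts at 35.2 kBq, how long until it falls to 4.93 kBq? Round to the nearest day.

34 days

1/t_eff = 1/t_phys + 1/t_biol = 1/14.3 + 1/79.8 = 0.082461 per day.
t_eff = 14.3 × 79.8 / (14.3 + 79.8) ≈ 12.127 days.
n = log₂(35.2/4.93) ≈ 2.8359; t = 2.8359 × 12.127 ≈ 34.391 days.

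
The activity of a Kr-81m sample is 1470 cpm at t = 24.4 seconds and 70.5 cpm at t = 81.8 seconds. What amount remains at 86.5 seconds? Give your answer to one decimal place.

Over Δt = 81.8 − 24.4 = 57.4 seconds, the level fell by a factor of 1470/70.5 ≈ 20.851.
n = log₂(20.851) ≈ 4.382 half-lives, so t½ = 57.4/4.382 ≈ 13.099 seconds.
From t = 81.8 to t = 86.5: 70.5 × (1/2)^((86.5−81.8)/13.099) ≈ 54.976 cpm.

55.0 cpm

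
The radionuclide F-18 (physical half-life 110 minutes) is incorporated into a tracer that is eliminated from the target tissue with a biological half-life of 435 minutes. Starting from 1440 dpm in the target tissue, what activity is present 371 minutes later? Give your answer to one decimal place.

77.0 dpm

1/t_eff = 1/t_phys + 1/t_biol = 1/110 + 1/435 = 0.01139 per minute.
t_eff = 110 × 435 / (110 + 435) ≈ 87.798 minutes.
Remaining = 1440 × (1/2)^(371/87.798) = 1440 × (1/2)^4.2256 ≈ 76.971 dpm.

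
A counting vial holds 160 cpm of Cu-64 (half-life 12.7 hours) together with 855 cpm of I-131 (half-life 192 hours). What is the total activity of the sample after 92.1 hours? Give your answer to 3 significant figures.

614 cpm

Cu-64: 160 × (1/2)^(92.1/12.7) = 160 × (1/2)^7.252 ≈ 1.0497 cpm.
I-131: 855 × (1/2)^(92.1/192) = 855 × (1/2)^0.47969 ≈ 613.15 cpm.
Total = 1.0497 + 613.15 ≈ 614.2 cpm.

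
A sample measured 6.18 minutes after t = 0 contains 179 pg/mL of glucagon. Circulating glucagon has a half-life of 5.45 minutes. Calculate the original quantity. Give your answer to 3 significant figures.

Number of half-lives elapsed: n = 6.18/5.45 ≈ 1.1339.
A₀ = A × 2^n = 179 × 2^1.1339 = 179 × 2.1946 ≈ 392.83 pg/mL.

393 pg/mL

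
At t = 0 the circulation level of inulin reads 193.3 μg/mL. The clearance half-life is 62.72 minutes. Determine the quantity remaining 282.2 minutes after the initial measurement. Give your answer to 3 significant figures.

Number of half-lives: n = 282.2/62.72 ≈ 4.4994.
Remaining = 193.3 × (1/2)^4.4994 = 193.3 × 0.044214 ≈ 8.5465 μg/mL.

8.55 μg/mL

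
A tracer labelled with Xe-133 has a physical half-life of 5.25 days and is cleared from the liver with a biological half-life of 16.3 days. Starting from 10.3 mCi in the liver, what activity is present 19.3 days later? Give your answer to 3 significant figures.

1/t_eff = 1/t_phys + 1/t_biol = 1/5.25 + 1/16.3 = 0.25183 per day.
t_eff = 5.25 × 16.3 / (5.25 + 16.3) ≈ 3.971 days.
Remaining = 10.3 × (1/2)^(19.3/3.971) = 10.3 × (1/2)^4.8602 ≈ 0.35462 mCi.

0.355 mCi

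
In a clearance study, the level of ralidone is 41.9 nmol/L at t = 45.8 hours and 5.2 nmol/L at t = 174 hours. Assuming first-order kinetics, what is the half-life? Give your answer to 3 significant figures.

Over Δt = 174 − 45.8 = 128.2 hours, the level fell by a factor of 41.9/5.2 ≈ 8.0577.
n = log₂(8.0577) ≈ 3.0104 half-lives, so t½ = 128.2/3.0104 ≈ 42.586 hours.

42.6 hours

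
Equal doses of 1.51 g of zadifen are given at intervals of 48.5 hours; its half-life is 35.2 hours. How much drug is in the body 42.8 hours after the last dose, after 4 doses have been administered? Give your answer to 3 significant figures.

1.03 g

The 4 doses were given 188.3, 139.8, 91.3, 42.8 hours ago.
Total = 1.51·(1/2)^(188.3/35.2) + 1.51·(1/2)^(139.8/35.2) + 1.51·(1/2)^(91.3/35.2) + 1.51·(1/2)^(42.8/35.2)
      = 0.037037 + 0.096252 + 0.25014 + 0.65006 ≈ 1.0335 g.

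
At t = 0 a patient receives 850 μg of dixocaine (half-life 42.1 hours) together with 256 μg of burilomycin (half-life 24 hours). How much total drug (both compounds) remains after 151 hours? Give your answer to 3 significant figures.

dixocaine: 850 × (1/2)^(151/42.1) = 850 × (1/2)^3.5867 ≈ 70.748 μg.
burilomycin: 256 × (1/2)^(151/24) = 256 × (1/2)^6.2917 ≈ 3.2678 μg.
Total = 70.748 + 3.2678 ≈ 74.016 μg.

74.0 μg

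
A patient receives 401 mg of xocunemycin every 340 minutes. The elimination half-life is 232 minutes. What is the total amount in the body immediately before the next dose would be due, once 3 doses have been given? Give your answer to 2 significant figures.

220 mg

The 3 doses were given 1020, 680, 340 minutes ago.
Total = 401·(1/2)^(1020/232) + 401·(1/2)^(680/232) + 401·(1/2)^(340/232)
      = 19.039 + 52.579 + 145.2 ≈ 216.82 mg.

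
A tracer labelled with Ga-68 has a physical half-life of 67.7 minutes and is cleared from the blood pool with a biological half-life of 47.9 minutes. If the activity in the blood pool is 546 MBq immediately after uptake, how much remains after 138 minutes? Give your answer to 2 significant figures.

18 MBq

1/t_eff = 1/t_phys + 1/t_biol = 1/67.7 + 1/47.9 = 0.035648 per minute.
t_eff = 67.7 × 47.9 / (67.7 + 47.9) ≈ 28.052 minutes.
Remaining = 546 × (1/2)^(138/28.052) = 546 × (1/2)^4.9194 ≈ 18.043 MBq.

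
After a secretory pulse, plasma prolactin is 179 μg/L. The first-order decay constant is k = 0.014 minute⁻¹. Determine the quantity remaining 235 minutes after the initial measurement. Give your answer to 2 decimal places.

t½ = ln 2 / k = 0.69315 / 0.014 ≈ 49.511 minutes.
Number of half-lives: n = 235/49.511 ≈ 4.7465.
Remaining = 179 × (1/2)^4.7465 = 179 × 0.037254 ≈ 6.6684 μg/L.

6.67 μg/L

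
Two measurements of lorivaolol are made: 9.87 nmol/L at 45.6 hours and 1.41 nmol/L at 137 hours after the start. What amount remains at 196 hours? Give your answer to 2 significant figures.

0.40 nmol/L

Over Δt = 137 − 45.6 = 91.4 hours, the level fell by a factor of 9.87/1.41 ≈ 7.
n = log₂(7) ≈ 2.8074 half-lives, so t½ = 91.4/2.8074 ≈ 32.557 hours.
From t = 137 to t = 196: 1.41 × (1/2)^((196−137)/32.557) ≈ 0.40151 nmol/L.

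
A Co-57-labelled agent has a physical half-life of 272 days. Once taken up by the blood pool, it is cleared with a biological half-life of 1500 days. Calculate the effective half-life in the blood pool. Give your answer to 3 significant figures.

230 days

1/t_eff = 1/t_phys + 1/t_biol = 1/272 + 1/1500 = 0.0043431 per day.
t_eff = 272 × 1500 / (272 + 1500) ≈ 230.25 days.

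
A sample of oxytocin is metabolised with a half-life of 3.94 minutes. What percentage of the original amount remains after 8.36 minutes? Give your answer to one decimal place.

23.0%

n = 8.36/3.94 ≈ 2.1218 half-lives.
Fraction remaining = (1/2)^2.1218 ≈ 0.22976, i.e. 22.976%.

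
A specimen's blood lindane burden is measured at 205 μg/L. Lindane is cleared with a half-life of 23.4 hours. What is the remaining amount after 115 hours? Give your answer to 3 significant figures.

6.80 μg/L

Number of half-lives: n = 115/23.4 ≈ 4.9145.
Remaining = 205 × (1/2)^4.9145 = 205 × 0.033157 ≈ 6.7972 μg/L.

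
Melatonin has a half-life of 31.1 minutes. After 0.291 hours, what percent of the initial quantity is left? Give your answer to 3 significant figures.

0.291 hours = 17.46 minutes.
n = 17.46/31.1 ≈ 0.56141 half-lives.
Fraction remaining = (1/2)^0.56141 ≈ 0.67764, i.e. 67.764%.

67.8%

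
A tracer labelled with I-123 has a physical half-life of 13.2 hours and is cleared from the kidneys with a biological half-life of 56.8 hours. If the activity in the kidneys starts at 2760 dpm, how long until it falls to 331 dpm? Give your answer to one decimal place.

32.8 hours

1/t_eff = 1/t_phys + 1/t_biol = 1/13.2 + 1/56.8 = 0.093363 per hour.
t_eff = 13.2 × 56.8 / (13.2 + 56.8) ≈ 10.711 hours.
n = log₂(2760/331) ≈ 3.0598; t = 3.0598 × 10.711 ≈ 32.773 hours.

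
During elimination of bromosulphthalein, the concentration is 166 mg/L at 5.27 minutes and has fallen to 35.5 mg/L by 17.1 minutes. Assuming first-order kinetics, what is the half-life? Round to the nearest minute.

Over Δt = 17.1 − 5.27 = 11.83 minutes, the level fell by a factor of 166/35.5 ≈ 4.6761.
n = log₂(4.6761) ≈ 2.2253 half-lives, so t½ = 11.83/2.2253 ≈ 5.3162 minutes.

5 minutes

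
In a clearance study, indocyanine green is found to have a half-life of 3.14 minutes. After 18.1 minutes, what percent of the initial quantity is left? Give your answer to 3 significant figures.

n = 18.1/3.14 ≈ 5.7643 half-lives.
Fraction remaining = (1/2)^5.7643 ≈ 0.018398, i.e. 1.8398%.

1.84%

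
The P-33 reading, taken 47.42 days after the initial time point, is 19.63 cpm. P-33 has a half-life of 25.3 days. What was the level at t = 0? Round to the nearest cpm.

Number of half-lives elapsed: n = 47.42/25.3 ≈ 1.8743.
A₀ = A × 2^n = 19.63 × 2^1.8743 = 19.63 × 3.6663 ≈ 71.969 cpm.

72 cpm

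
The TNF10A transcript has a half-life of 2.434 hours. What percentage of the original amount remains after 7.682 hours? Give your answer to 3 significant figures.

11.2%

n = 7.682/2.434 ≈ 3.1561 half-lives.
Fraction remaining = (1/2)^3.1561 ≈ 0.11218, i.e. 11.218%.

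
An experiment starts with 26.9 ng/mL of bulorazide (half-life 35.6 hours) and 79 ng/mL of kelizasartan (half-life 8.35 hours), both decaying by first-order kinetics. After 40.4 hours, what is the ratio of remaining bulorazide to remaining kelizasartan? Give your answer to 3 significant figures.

bulorazide: 26.9 × (1/2)^(40.4/35.6) = 26.9 × (1/2)^1.1348 ≈ 12.25 ng/mL.
kelizasartan: 79 × (1/2)^(40.4/8.35) = 79 × (1/2)^4.8383 ≈ 2.7615 ng/mL.
Ratio ≈ 12.25 / 2.7615 ≈ 4.436.

4.44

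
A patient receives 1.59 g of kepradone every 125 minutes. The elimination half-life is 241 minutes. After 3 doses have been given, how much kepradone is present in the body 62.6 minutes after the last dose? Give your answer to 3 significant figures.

2.90 g

The 3 doses were given 312.6, 187.6, 62.6 minutes ago.
Total = 1.59·(1/2)^(312.6/241) + 1.59·(1/2)^(187.6/241) + 1.59·(1/2)^(62.6/241)
      = 0.64704 + 0.92698 + 1.328 ≈ 2.902 g.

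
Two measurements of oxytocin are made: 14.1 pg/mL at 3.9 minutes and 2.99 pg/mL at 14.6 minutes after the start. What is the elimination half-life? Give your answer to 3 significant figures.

Over Δt = 14.6 − 3.9 = 10.7 minutes, the level fell by a factor of 14.1/2.99 ≈ 4.7157.
n = log₂(4.7157) ≈ 2.2375 half-lives, so t½ = 10.7/2.2375 ≈ 4.7822 minutes.

4.78 minutes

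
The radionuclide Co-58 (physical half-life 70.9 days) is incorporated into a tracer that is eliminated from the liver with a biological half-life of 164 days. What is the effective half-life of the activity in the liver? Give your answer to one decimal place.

1/t_eff = 1/t_phys + 1/t_biol = 1/70.9 + 1/164 = 0.020202 per day.
t_eff = 70.9 × 164 / (70.9 + 164) ≈ 49.5 days.

49.5 days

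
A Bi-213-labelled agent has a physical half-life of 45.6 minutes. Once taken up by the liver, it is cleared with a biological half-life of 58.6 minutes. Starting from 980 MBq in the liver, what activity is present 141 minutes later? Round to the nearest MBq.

1/t_eff = 1/t_phys + 1/t_biol = 1/45.6 + 1/58.6 = 0.038995 per minute.
t_eff = 45.6 × 58.6 / (45.6 + 58.6) ≈ 25.645 minutes.
Remaining = 980 × (1/2)^(141/25.645) = 980 × (1/2)^5.4982 ≈ 21.681 MBq.

22 MBq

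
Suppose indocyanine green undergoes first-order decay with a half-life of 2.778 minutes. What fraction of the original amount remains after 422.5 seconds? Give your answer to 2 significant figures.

0.17

422.5 seconds = 7.04167 minutes.
n = 7.04167/2.778 ≈ 2.5348 half-lives.
Fraction remaining = (1/2)^2.5348 ≈ 0.17256.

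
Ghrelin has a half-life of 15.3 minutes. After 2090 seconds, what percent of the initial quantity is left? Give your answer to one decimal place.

2090 seconds = 34.8333 minutes.
n = 34.8333/15.3 ≈ 2.2767 half-lives.
Fraction remaining = (1/2)^2.2767 ≈ 0.20637, i.e. 20.637%.

20.6%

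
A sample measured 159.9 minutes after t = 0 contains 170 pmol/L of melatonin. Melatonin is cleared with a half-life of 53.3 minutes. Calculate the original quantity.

Number of half-lives elapsed: n = 159.9/53.3 ≈ 3.
A₀ = A × 2^n = 170 × 2^3 = 170 × 8 ≈ 1360 pmol/L.

1360 pmol/L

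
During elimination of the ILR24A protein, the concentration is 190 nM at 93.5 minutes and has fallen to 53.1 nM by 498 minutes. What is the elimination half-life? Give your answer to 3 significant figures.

Over Δt = 498 − 93.5 = 404.5 minutes, the level fell by a factor of 190/53.1 ≈ 3.5782.
n = log₂(3.5782) ≈ 1.8392 half-lives, so t½ = 404.5/1.8392 ≈ 219.93 minutes.

220 minutes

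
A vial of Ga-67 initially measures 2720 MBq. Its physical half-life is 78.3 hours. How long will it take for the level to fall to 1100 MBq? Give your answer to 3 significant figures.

102 hours

Fraction remaining = 1100/2720 ≈ 0.40441.
n = log₂(2720/1100) = ln(2.4727)/ln 2 ≈ 1.3061 half-lives.
t = n × t½ = 1.3061 × 78.3 ≈ 102.27 hours.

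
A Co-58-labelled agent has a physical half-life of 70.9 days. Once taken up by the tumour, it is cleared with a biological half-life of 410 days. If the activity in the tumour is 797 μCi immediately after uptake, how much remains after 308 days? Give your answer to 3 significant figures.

1/t_eff = 1/t_phys + 1/t_biol = 1/70.9 + 1/410 = 0.016543 per day.
t_eff = 70.9 × 410 / (70.9 + 410) ≈ 60.447 days.
Remaining = 797 × (1/2)^(308/60.447) = 797 × (1/2)^5.0954 ≈ 23.313 μCi.

23.3 μCi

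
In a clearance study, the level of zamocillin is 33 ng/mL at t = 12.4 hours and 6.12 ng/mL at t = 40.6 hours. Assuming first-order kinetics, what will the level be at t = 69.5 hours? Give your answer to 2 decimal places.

Over Δt = 40.6 − 12.4 = 28.2 hours, the level fell by a factor of 33/6.12 ≈ 5.3922.
n = log₂(5.3922) ≈ 2.4309 half-lives, so t½ = 28.2/2.4309 ≈ 11.601 hours.
From t = 40.6 to t = 69.5: 6.12 × (1/2)^((69.5−40.6)/11.601) ≈ 1.0885 ng/mL.

1.09 ng/mL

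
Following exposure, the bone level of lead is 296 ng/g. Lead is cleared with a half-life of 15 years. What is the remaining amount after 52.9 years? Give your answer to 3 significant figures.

25.7 ng/g

Number of half-lives: n = 52.9/15 ≈ 3.5267.
Remaining = 296 × (1/2)^3.5267 = 296 × 0.08677 ≈ 25.684 ng/g.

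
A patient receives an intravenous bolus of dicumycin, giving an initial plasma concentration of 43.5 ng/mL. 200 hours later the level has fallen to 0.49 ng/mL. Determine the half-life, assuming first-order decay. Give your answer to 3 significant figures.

A/A₀ = 0.49/43.5 ≈ 0.011264.
n = log₂(88.776) ≈ 6.4721 half-lives elapsed in 200 hours.
t½ = 200/6.4721 ≈ 30.902 hours.

30.9 hours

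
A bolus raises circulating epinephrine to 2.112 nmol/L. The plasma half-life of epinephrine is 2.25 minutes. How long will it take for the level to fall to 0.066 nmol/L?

0.066/2.112 = 1/32, so 5 half-lives have elapsed.
t = 5 × 2.25 = 11.25 minutes.

11.25 minutes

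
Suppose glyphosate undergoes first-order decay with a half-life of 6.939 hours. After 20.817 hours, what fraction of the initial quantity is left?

0.125

n = 20.817/6.939 ≈ 3 half-lives.
Fraction remaining = (1/2)^3 ≈ 0.125.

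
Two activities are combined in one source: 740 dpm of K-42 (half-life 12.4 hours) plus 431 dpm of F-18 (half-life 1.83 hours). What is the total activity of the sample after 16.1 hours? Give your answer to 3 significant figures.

302 dpm

K-42: 740 × (1/2)^(16.1/12.4) = 740 × (1/2)^1.2984 ≈ 300.87 dpm.
F-18: 431 × (1/2)^(16.1/1.83) = 431 × (1/2)^8.7978 ≈ 0.96844 dpm.
Total = 300.87 + 0.96844 ≈ 301.84 dpm.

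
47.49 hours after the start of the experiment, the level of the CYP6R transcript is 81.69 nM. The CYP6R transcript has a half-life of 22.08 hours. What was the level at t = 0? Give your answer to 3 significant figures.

363 nM

Number of half-lives elapsed: n = 47.49/22.08 ≈ 2.1508.
A₀ = A × 2^n = 81.69 × 2^2.1508 = 81.69 × 4.4408 ≈ 362.77 nM.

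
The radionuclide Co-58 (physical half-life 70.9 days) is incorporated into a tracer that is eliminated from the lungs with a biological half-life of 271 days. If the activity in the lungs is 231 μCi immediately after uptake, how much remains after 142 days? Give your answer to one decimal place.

1/t_eff = 1/t_phys + 1/t_biol = 1/70.9 + 1/271 = 0.017794 per day.
t_eff = 70.9 × 271 / (70.9 + 271) ≈ 56.197 days.
Remaining = 231 × (1/2)^(142/56.197) = 231 × (1/2)^2.5268 ≈ 40.084 μCi.

40.1 μCi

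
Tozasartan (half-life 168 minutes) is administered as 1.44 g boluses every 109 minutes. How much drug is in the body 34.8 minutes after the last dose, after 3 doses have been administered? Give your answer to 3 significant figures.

2.55 g

The 3 doses were given 252.8, 143.8, 34.8 minutes ago.
Total = 1.44·(1/2)^(252.8/168) + 1.44·(1/2)^(143.8/168) + 1.44·(1/2)^(34.8/168)
      = 0.50744 + 0.7956 + 1.2474 ≈ 2.5504 g.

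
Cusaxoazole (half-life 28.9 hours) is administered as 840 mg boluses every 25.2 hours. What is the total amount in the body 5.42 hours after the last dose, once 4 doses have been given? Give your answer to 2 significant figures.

The 4 doses were given 81.02, 55.82, 30.62, 5.42 hours ago.
Total = 840·(1/2)^(81.02/28.9) + 840·(1/2)^(55.82/28.9) + 840·(1/2)^(30.62/28.9) + 840·(1/2)^(5.42/28.9)
      = 120.32 + 220.21 + 403.03 + 737.6 ≈ 1481.2 mg.

1500 mg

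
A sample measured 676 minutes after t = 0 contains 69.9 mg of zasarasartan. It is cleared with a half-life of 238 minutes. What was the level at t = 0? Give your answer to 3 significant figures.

501 mg

Number of half-lives elapsed: n = 676/238 ≈ 2.8403.
A₀ = A × 2^n = 69.9 × 2^2.8403 = 69.9 × 7.1619 ≈ 500.61 mg.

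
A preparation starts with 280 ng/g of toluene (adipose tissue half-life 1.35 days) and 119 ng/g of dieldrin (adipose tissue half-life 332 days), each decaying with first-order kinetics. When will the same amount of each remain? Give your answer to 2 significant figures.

Set 280·(1/2)^(t/1.35) = 119·(1/2)^(t/332).
Taking log₂: log₂(280/119) = t·(1/1.35 − 1/332).
log₂(2.3529) = 1.2345; 1/1.35 − 1/332 = 0.73773.
t = 1.2345 / 0.73773 ≈ 1.6733 days.

1.7 days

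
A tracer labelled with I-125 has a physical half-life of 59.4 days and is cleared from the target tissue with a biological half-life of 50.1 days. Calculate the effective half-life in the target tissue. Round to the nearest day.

1/t_eff = 1/t_phys + 1/t_biol = 1/59.4 + 1/50.1 = 0.036795 per day.
t_eff = 59.4 × 50.1 / (59.4 + 50.1) ≈ 27.178 days.

27 days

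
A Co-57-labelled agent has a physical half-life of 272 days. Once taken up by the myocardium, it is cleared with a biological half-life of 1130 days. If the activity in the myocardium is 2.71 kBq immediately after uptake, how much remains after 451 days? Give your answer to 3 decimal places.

0.651 kBq

1/t_eff = 1/t_phys + 1/t_biol = 1/272 + 1/1130 = 0.0045614 per day.
t_eff = 272 × 1130 / (272 + 1130) ≈ 219.23 days.
Remaining = 2.71 × (1/2)^(451/219.23) = 2.71 × (1/2)^2.0572 ≈ 0.65116 kBq.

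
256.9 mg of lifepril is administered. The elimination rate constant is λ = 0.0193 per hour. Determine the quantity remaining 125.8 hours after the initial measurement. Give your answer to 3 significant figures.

t½ = ln 2 / λ = 0.69315 / 0.0193 ≈ 35.914 hours.
Number of half-lives: n = 125.8/35.914 ≈ 3.5028.
Remaining = 256.9 × (1/2)^3.5028 = 256.9 × 0.088218 ≈ 22.663 mg.

22.7 mg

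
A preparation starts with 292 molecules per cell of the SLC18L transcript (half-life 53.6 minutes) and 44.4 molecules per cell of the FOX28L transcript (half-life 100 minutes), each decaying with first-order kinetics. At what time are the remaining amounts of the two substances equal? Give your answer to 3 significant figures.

Set 292·(1/2)^(t/53.6) = 44.4·(1/2)^(t/100).
Taking log₂: log₂(292/44.4) = t·(1/53.6 − 1/100).
log₂(6.5766) = 2.7173; 1/53.6 − 1/100 = 0.0086567.
t = 2.7173 / 0.0086567 ≈ 313.9 minutes.

314 minutes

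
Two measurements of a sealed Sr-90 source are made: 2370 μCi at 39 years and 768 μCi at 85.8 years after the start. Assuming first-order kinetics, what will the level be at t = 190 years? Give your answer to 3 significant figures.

Over Δt = 85.8 − 39 = 46.8 years, the level fell by a factor of 2370/768 ≈ 3.0859.
n = log₂(3.0859) ≈ 1.6257 half-lives, so t½ = 46.8/1.6257 ≈ 28.787 years.
From t = 85.8 to t = 190: 768 × (1/2)^((190−85.8)/28.787) ≈ 62.48 μCi.

62.5 μCi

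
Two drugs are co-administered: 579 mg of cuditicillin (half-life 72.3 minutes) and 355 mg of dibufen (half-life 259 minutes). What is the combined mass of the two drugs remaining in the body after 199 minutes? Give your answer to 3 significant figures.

294 mg

cuditicillin: 579 × (1/2)^(199/72.3) = 579 × (1/2)^2.7524 ≈ 85.925 mg.
dibufen: 355 × (1/2)^(199/259) = 355 × (1/2)^0.76834 ≈ 208.42 mg.
Total = 85.925 + 208.42 ≈ 294.34 mg.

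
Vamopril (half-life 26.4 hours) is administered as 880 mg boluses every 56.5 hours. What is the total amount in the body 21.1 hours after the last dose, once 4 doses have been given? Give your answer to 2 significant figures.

650 mg

The 4 doses were given 190.6, 134.1, 77.6, 21.1 hours ago.
Total = 880·(1/2)^(190.6/26.4) + 880·(1/2)^(134.1/26.4) + 880·(1/2)^(77.6/26.4) + 880·(1/2)^(21.1/26.4)
      = 5.9039 + 26.025 + 114.72 + 505.69 ≈ 652.34 mg.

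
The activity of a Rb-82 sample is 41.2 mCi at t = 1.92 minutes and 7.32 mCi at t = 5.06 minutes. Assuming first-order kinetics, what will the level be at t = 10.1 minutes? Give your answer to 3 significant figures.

0.457 mCi

Over Δt = 5.06 − 1.92 = 3.14 minutes, the level fell by a factor of 41.2/7.32 ≈ 5.6284.
n = log₂(5.6284) ≈ 2.4927 half-lives, so t½ = 3.14/2.4927 ≈ 1.2597 minutes.
From t = 5.06 to t = 10.1: 7.32 × (1/2)^((10.1−5.06)/1.2597) ≈ 0.45716 mCi.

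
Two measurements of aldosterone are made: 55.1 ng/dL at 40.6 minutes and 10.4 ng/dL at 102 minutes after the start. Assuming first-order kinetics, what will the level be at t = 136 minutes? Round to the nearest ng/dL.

Over Δt = 102 − 40.6 = 61.4 minutes, the level fell by a factor of 55.1/10.4 ≈ 5.2981.
n = log₂(5.2981) ≈ 2.4055 half-lives, so t½ = 61.4/2.4055 ≈ 25.525 minutes.
From t = 102 to t = 136: 10.4 × (1/2)^((136−102)/25.525) ≈ 4.131 ng/dL.

4 ng/dL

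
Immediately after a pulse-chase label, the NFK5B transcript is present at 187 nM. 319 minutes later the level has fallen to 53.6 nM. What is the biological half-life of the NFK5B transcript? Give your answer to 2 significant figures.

180 minutes

A/A₀ = 53.6/187 ≈ 0.28663.
n = log₂(3.4888) ≈ 1.8027 half-lives elapsed in 319 minutes.
t½ = 319/1.8027 ≈ 176.95 minutes.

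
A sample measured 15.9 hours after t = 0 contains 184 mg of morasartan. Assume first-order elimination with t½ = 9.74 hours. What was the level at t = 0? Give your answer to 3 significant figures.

570 mg

Number of half-lives elapsed: n = 15.9/9.74 ≈ 1.6324.
A₀ = A × 2^n = 184 × 2^1.6324 = 184 × 3.1004 ≈ 570.47 mg.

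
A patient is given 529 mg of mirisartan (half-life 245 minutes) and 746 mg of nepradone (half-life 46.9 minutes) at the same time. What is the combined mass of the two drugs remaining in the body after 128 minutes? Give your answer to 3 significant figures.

481 mg

mirisartan: 529 × (1/2)^(128/245) = 529 × (1/2)^0.52245 ≈ 368.28 mg.
nepradone: 746 × (1/2)^(128/46.9) = 746 × (1/2)^2.7292 ≈ 112.5 mg.
Total = 368.28 + 112.5 ≈ 480.79 mg.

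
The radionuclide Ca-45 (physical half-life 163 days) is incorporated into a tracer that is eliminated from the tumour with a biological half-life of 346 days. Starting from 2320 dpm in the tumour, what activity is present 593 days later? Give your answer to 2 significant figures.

57 dpm

1/t_eff = 1/t_phys + 1/t_biol = 1/163 + 1/346 = 0.0090251 per day.
t_eff = 163 × 346 / (163 + 346) ≈ 110.8 days.
Remaining = 2320 × (1/2)^(593/110.8) = 2320 × (1/2)^5.3519 ≈ 56.807 dpm.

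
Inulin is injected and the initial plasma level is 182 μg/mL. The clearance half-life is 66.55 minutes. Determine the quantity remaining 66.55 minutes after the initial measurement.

Elapsed time is 1 half-life (66.55/66.55).
Each half-life halves the amount: 182 × (1/2)^1 = 182/2 = 91 μg/mL.

91 μg/mL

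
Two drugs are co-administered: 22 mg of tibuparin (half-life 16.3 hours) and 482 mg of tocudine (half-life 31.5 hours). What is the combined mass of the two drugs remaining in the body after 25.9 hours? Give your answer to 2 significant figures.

tibuparin: 22 × (1/2)^(25.9/16.3) = 22 × (1/2)^1.589 ≈ 7.3131 mg.
tocudine: 482 × (1/2)^(25.9/31.5) = 482 × (1/2)^0.82222 ≈ 272.6 mg.
Total = 7.3131 + 272.6 ≈ 279.92 mg.

280 mg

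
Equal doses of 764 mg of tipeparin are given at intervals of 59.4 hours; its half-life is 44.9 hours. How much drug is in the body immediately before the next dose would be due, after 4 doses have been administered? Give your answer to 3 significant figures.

The 4 doses were given 237.6, 178.2, 118.8, 59.4 hours ago.
Total = 764·(1/2)^(237.6/44.9) + 764·(1/2)^(178.2/44.9) + 764·(1/2)^(118.8/44.9) + 764·(1/2)^(59.4/44.9)
      = 19.504 + 48.793 + 122.07 + 305.39 ≈ 495.75 mg.

496 mg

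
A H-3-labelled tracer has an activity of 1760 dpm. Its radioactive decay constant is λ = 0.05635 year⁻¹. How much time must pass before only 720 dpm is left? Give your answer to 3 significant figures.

t½ = ln 2 / λ = 0.69315 / 0.05635 ≈ 12.301 years.
Fraction remaining = 720/1760 ≈ 0.40909.
n = log₂(1760/720) = ln(2.4444)/ln 2 ≈ 1.2895 half-lives.
t = n × t½ = 1.2895 × 12.301 ≈ 15.862 years.

15.9 years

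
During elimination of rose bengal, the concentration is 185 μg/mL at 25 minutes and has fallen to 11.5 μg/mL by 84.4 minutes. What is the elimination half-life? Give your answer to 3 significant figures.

Over Δt = 84.4 − 25 = 59.4 minutes, the level fell by a factor of 185/11.5 ≈ 16.087.
n = log₂(16.087) ≈ 4.0078 half-lives, so t½ = 59.4/4.0078 ≈ 14.821 minutes.

14.8 minutes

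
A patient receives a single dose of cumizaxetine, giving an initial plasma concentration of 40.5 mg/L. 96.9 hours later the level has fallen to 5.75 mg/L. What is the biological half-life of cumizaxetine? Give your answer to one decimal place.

34.4 hours

A/A₀ = 5.75/40.5 ≈ 0.14198.
n = log₂(7.0435) ≈ 2.8163 half-lives elapsed in 96.9 hours.
t½ = 96.9/2.8163 ≈ 34.407 hours.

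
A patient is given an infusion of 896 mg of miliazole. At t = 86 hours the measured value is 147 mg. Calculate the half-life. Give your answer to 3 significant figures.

33.0 hours

A/A₀ = 147/896 ≈ 0.16406.
n = log₂(6.0952) ≈ 2.6077 half-lives elapsed in 86 hours.
t½ = 86/2.6077 ≈ 32.979 hours.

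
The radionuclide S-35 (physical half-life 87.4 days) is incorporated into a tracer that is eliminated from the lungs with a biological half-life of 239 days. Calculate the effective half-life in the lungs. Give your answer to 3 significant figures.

64.0 days

1/t_eff = 1/t_phys + 1/t_biol = 1/87.4 + 1/239 = 0.015626 per day.
t_eff = 87.4 × 239 / (87.4 + 239) ≈ 63.997 days.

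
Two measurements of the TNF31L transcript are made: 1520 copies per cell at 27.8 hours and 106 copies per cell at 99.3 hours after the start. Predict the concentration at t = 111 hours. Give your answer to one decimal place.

Over Δt = 99.3 − 27.8 = 71.5 hours, the level fell by a factor of 1520/106 ≈ 14.34.
n = log₂(14.34) ≈ 3.8419 half-lives, so t½ = 71.5/3.8419 ≈ 18.61 hours.
From t = 99.3 to t = 111: 106 × (1/2)^((111−99.3)/18.61) ≈ 68.557 copies per cell.

68.6 copies per cell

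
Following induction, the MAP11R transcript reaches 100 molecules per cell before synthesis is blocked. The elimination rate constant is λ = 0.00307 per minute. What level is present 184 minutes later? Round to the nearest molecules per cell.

57 molecules per cell

t½ = ln 2 / λ = 0.69315 / 0.00307 ≈ 225.78 minutes.
Number of half-lives: n = 184/225.78 ≈ 0.81495.
Remaining = 100 × (1/2)^0.81495 = 100 × 0.56843 ≈ 56.843 molecules per cell.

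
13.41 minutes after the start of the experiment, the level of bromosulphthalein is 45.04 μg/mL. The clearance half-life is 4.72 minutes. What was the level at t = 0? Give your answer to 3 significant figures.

323 μg/mL

Number of half-lives elapsed: n = 13.41/4.72 ≈ 2.8411.
A₀ = A × 2^n = 45.04 × 2^2.8411 = 45.04 × 7.1657 ≈ 322.74 μg/mL.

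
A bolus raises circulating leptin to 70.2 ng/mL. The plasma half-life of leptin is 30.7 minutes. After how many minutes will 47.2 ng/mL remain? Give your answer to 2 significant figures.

18 minutes

Fraction remaining = 47.2/70.2 ≈ 0.67236.
n = log₂(70.2/47.2) = ln(1.4873)/ln 2 ≈ 0.57268 half-lives.
t = n × t½ = 0.57268 × 30.7 ≈ 17.581 minutes.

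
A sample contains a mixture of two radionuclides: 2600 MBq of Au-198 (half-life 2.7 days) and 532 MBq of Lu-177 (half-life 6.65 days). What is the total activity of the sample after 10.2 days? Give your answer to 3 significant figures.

373 MBq

Au-198: 2600 × (1/2)^(10.2/2.7) = 2600 × (1/2)^3.7778 ≈ 189.56 MBq.
Lu-177: 532 × (1/2)^(10.2/6.65) = 532 × (1/2)^1.5338 ≈ 183.73 MBq.
Total = 189.56 + 183.73 ≈ 373.29 MBq.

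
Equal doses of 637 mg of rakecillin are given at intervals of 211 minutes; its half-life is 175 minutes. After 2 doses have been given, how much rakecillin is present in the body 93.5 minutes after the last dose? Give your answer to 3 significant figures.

631 mg

The 2 doses were given 304.5, 93.5 minutes ago.
Total = 637·(1/2)^(304.5/175) + 637·(1/2)^(93.5/175)
      = 190.7 + 439.85 ≈ 630.55 mg.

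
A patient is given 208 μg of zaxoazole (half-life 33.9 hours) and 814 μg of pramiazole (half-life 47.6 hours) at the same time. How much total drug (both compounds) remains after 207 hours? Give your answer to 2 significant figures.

43 μg

zaxoazole: 208 × (1/2)^(207/33.9) = 208 × (1/2)^6.1062 ≈ 3.0194 μg.
pramiazole: 814 × (1/2)^(207/47.6) = 814 × (1/2)^4.3487 ≈ 39.951 μg.
Total = 3.0194 + 39.951 ≈ 42.97 μg.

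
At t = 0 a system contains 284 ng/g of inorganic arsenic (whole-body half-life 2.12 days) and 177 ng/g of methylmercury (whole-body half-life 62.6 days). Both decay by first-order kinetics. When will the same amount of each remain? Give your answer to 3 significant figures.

1.50 days

Set 284·(1/2)^(t/2.12) = 177·(1/2)^(t/62.6).
Taking log₂: log₂(284/177) = t·(1/2.12 − 1/62.6).
log₂(1.6045) = 0.68214; 1/2.12 − 1/62.6 = 0.45572.
t = 0.68214 / 0.45572 ≈ 1.4968 days.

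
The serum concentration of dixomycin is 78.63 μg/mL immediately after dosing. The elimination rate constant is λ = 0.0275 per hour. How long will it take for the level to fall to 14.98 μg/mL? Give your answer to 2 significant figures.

t½ = ln 2 / λ = 0.69315 / 0.0275 ≈ 25.205 hours.
Fraction remaining = 14.98/78.63 ≈ 0.19051.
n = log₂(78.63/14.98) = ln(5.249)/ln 2 ≈ 2.392 half-lives.
t = n × t½ = 2.392 × 25.205 ≈ 60.292 hours.

60 hours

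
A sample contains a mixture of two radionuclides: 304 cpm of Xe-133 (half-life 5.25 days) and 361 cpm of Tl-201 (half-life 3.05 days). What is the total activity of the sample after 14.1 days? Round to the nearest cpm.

62 cpm

Xe-133: 304 × (1/2)^(14.1/5.25) = 304 × (1/2)^2.6857 ≈ 47.249 cpm.
Tl-201: 361 × (1/2)^(14.1/3.05) = 361 × (1/2)^4.623 ≈ 14.651 cpm.
Total = 47.249 + 14.651 ≈ 61.9 cpm.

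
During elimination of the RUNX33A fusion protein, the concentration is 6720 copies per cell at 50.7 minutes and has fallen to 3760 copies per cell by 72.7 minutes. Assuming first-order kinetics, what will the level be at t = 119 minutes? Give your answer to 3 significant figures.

Over Δt = 72.7 − 50.7 = 22 minutes, the level fell by a factor of 6720/3760 ≈ 1.7872.
n = log₂(1.7872) ≈ 0.83773 half-lives, so t½ = 22/0.83773 ≈ 26.261 minutes.
From t = 72.7 to t = 119: 3760 × (1/2)^((119−72.7)/26.261) ≈ 1107.8 copies per cell.

1110 copies per cell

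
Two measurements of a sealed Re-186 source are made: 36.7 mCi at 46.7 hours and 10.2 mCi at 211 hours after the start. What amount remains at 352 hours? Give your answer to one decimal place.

3.4 mCi

Over Δt = 211 − 46.7 = 164.3 hours, the level fell by a factor of 36.7/10.2 ≈ 3.598.
n = log₂(3.598) ≈ 1.8472 half-lives, so t½ = 164.3/1.8472 ≈ 88.945 hours.
From t = 211 to t = 352: 10.2 × (1/2)^((352−211)/88.945) ≈ 3.3993 mCi.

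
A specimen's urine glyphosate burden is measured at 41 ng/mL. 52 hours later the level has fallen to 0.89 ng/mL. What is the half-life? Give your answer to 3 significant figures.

A/A₀ = 0.89/41 ≈ 0.021707.
n = log₂(46.067) ≈ 5.5257 half-lives elapsed in 52 hours.
t½ = 52/5.5257 ≈ 9.4106 hours.

9.41 hours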